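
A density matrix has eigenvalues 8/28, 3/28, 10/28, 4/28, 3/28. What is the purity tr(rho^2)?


tr(rho^2) = sum of eigenvalues squared
= (8/28)^2 + (3/28)^2 + (10/28)^2 + (4/28)^2 + (3/28)^2
= (64 + 9 + 100 + 16 + 9) / 784
= 198/784
= 0.2526

0.2526


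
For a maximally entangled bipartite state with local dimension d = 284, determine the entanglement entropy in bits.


For a maximally entangled state in d x d:
S = log2(d) = log2(284)
= 8.1497

8.1497


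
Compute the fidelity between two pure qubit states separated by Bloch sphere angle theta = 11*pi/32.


For states separated by angle theta on Bloch sphere:
F = cos^2(theta/2)
theta = 11*pi/32 = 1.0799
theta/2 = 0.5400
cos(theta/2) = 0.8577
F = 0.7357

0.7357


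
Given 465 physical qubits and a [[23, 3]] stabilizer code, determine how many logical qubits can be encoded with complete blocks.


Each code block uses 23 physical qubits for 3 logical qubit(s).
Number of complete blocks = floor(465 / 23) = 20
Logical qubits = 20 * 3
= 60

60


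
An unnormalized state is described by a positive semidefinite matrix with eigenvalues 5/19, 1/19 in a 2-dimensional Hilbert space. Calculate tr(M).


tr(M) = sum of eigenvalues
= 5/19 + 1/19
= 6/19
= 0.3158

0.3158


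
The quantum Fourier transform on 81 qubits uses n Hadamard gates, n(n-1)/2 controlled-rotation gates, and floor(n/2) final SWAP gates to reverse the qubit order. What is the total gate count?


Hadamard gates: 81
Controlled rotations: n*(n-1)/2 = 81*80/2 = 3240
SWAP gates: floor(n/2) = floor(81/2) = 40
Total = 81 + 3240 + 40
= 3361

3361


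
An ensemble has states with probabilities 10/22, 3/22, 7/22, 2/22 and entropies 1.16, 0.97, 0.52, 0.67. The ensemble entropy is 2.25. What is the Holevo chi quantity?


chi = S(rho) - sum_i p_i * S(rho_i)
Weighted entropy = 10/22 * 1.16 + 3/22 * 0.97 + 7/22 * 0.52 + 2/22 * 0.67
= 0.8859
chi = 2.25 - 0.8859
= 1.3641

1.3641


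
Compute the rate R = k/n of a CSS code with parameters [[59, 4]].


Code rate R = k/n
= 4/59
= 0.0678

0.0678


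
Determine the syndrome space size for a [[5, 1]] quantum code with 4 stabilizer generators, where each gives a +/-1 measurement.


Each stabilizer generator gives a binary (+1 or -1) measurement outcome.
With 4 independent generators:
Total syndromes = 2^4
= 16

16


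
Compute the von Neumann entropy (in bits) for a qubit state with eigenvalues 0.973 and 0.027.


S = -p*log2(p) - (1-p)*log2(1-p)
p = 0.9730, 1-p = 0.0270
= -0.9730 * log2(0.9730) - 0.0270 * log2(0.0270)
= -(-0.0384) - (-0.1407)
= 0.1791

0.1791


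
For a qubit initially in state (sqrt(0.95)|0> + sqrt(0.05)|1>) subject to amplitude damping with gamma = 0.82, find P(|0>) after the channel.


For amplitude damping with parameter gamma on state sqrt(a)|0> + sqrt(b)|1>:
alpha^2 = 0.95, beta^2 = 0.05
P(|0>) = alpha^2 + gamma * beta^2
= 0.95 + 0.82 * 0.05
= 0.95 + 0.0410
= 0.9910

0.9910


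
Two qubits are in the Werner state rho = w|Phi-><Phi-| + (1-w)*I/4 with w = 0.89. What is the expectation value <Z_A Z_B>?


|Phi-> = (|00> - |11>)/sqrt(2)
For the pure Bell state, <Z_A Z_B> = +1 (Bell-state Pauli correlator).
The maximally-mixed part I/4 has tr(I/4 * P tensor P) = 0 for any traceless Pauli P.
So <Z_A Z_B>_rho = w * (+1) + (1 - w) * 0
= 0.89 * (+1)
= 0.8900

0.8900


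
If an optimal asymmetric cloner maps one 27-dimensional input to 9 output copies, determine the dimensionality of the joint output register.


Output space = H^(tensor 9) where dim(H) = 27
dim = 27^9
= 729 (after 2 factors)
= 19683 (after 3 factors)
= 531441 (after 4 factors)
= 14348907 (after 5 factors)
= 387420489 (after 6 factors)
= 10460353203 (after 7 factors)
= 282429536481 (after 8 factors)
= 7625597484987 (after 9 factors)
= 7625597484987

7625597484987


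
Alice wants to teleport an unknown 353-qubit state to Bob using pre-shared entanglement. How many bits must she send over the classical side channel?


Quantum teleportation requires 2 classical bits per qubit teleported.
353 qubit(s) -> 2 * 353 = 706 classical bits

706


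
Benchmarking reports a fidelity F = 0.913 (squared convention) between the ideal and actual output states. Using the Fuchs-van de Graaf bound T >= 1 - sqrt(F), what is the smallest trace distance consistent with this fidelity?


Fuchs-van de Graaf (squared-fidelity convention): 1 - sqrt(F) <= T <= sqrt(1 - F).
Lower bound: T >= 1 - sqrt(F)
sqrt(F) = sqrt(0.913) = 0.9555
T >= 1 - 0.9555
T >= 0.0445

0.0445


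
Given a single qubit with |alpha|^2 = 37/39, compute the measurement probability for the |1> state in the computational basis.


|alpha|^2 = 37/39 = 0.9487
|beta|^2 = 1 - 37/39 = 2/39 = 0.0513
P(|1>) = |beta|^2 = 0.0513

0.0513


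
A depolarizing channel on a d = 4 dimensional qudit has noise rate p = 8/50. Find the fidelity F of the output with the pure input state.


F = (1-p) + p/d
= (1 - 0.1600) + 0.1600/4
= 0.8400 + 0.0400
= 0.8800

0.8800


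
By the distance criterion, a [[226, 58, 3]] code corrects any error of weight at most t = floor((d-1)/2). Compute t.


Code parameters: [[226, 58, 3]], distance d = 3.
Number of correctable errors = floor((d-1)/2)
= floor((3 - 1)/2)
= floor(2/2)
= 1

1


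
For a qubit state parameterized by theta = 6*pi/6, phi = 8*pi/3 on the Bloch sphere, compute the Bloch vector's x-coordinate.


theta = 3.1416, phi = 8.3776
r_x = sin(theta)*cos(phi) = 0.0000 * -0.5000
r_x = 0.0000

0.0000


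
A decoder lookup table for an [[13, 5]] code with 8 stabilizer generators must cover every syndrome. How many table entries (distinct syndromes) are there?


Each stabilizer generator gives a binary (+1 or -1) measurement outcome.
With 8 independent generators:
Total syndromes = 2^8
= 256

256


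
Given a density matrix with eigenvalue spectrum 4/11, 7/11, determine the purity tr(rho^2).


tr(rho^2) = sum of eigenvalues squared
= (4/11)^2 + (7/11)^2
= (16 + 49) / 121
= 65/121
= 0.5372

0.5372


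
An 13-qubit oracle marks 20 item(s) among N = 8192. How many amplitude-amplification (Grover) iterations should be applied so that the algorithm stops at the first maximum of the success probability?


After j Grover iterations the success probability is P(j) = sin^2((2j+1)*theta), where sin(theta) = sqrt(k/N).
N = 2^13 = 8192, k = 20
sin(theta) = sqrt(k/N) = 0.04941058844
theta = arcsin(sqrt(k/N)) = 0.04943071578 rad
P(j) reaches its first maximum when (2j+1)*theta is as close as possible to pi/2, i.e. j = round(pi/(4*theta) - 1/2).
pi/(4*theta) - 1/2 = 15.3889
(For comparison, the common estimate pi/4 * sqrt(N/k) = 15.8953; the exact maximiser is used here.)
Optimal iterations = 15

15


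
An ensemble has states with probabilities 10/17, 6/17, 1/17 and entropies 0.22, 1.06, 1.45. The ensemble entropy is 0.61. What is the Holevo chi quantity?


chi = S(rho) - sum_i p_i * S(rho_i)
Weighted entropy = 10/17 * 0.22 + 6/17 * 1.06 + 1/17 * 1.45
= 0.5888
chi = 0.61 - 0.5888
= 0.0212

0.0212


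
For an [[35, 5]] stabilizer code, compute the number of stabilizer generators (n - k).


For an [[n,k]] stabilizer code:
Number of stabilizer generators = n - k
= 35 - 5
= 30

30


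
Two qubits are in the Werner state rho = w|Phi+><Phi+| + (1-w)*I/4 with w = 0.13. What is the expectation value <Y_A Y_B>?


|Phi+> = (|00> + |11>)/sqrt(2)
For the pure Bell state, <Y_A Y_B> = -1 (Bell-state Pauli correlator).
The maximally-mixed part I/4 has tr(I/4 * P tensor P) = 0 for any traceless Pauli P.
So <Y_A Y_B>_rho = w * (-1) + (1 - w) * 0
= 0.13 * (-1)
= -0.1300

-0.1300


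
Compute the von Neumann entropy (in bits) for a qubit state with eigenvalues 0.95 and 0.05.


S = -p*log2(p) - (1-p)*log2(1-p)
p = 0.9500, 1-p = 0.0500
= -0.9500 * log2(0.9500) - 0.0500 * log2(0.0500)
= -(-0.0703) - (-0.2161)
= 0.2864

0.2864


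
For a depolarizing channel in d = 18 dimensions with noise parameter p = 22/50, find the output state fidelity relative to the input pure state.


F = (1-p) + p/d
= (1 - 0.4400) + 0.4400/18
= 0.5600 + 0.0244
= 0.5844

0.5844


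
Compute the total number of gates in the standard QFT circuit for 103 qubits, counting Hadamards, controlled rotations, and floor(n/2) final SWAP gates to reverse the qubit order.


Hadamard gates: 103
Controlled rotations: n*(n-1)/2 = 103*102/2 = 5253
SWAP gates: floor(n/2) = floor(103/2) = 51
Total = 103 + 5253 + 51
= 5407

5407


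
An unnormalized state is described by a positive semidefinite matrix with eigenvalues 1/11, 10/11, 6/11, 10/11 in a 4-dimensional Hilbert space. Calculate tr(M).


tr(M) = sum of eigenvalues
= 1/11 + 10/11 + 6/11 + 10/11
= 27/11
= 2.4545

2.4545


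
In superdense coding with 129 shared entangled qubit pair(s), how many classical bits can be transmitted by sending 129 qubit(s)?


Superdense coding allows 2 classical bits per shared entangled pair.
129 pair(s) -> 2 * 129 = 258 classical bits

258


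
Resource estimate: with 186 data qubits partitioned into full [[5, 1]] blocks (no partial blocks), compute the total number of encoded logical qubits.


Each code block uses 5 physical qubits for 1 logical qubit(s).
Number of complete blocks = floor(186 / 5) = 37
Logical qubits = 37 * 1
= 37

37


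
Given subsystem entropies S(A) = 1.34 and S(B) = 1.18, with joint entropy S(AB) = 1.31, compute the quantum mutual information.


I(A:B) = S(A) + S(B) - S(AB)
= 1.34 + 1.18 - 1.31
= 1.2100

1.2100


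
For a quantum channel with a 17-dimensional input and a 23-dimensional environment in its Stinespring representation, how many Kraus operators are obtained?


Tracing out the environment in an orthonormal basis {|i>_E} gives Kraus operators K_i = <i|_E U |0>_E.
Number of Kraus operators = dim(H_env) = d_env
= 23

23


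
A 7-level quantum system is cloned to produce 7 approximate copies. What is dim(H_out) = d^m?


Output space = H^(tensor 7) where dim(H) = 7
dim = 7^7
= 49 (after 2 factors)
= 343 (after 3 factors)
= 2401 (after 4 factors)
= 16807 (after 5 factors)
= 117649 (after 6 factors)
= 823543 (after 7 factors)
= 823543

823543


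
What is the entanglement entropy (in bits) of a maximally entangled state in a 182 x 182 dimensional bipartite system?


For a maximally entangled state in d x d:
S = log2(d) = log2(182)
= 7.5078

7.5078


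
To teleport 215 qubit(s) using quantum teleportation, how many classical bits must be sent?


Quantum teleportation requires 2 classical bits per qubit teleported.
215 qubit(s) -> 2 * 215 = 430 classical bits

430


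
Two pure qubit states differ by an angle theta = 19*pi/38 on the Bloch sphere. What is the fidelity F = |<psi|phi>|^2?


For states separated by angle theta on Bloch sphere:
F = cos^2(theta/2)
theta = 19*pi/38 = 1.5708
theta/2 = 0.7854
cos(theta/2) = 0.7071
F = 0.5000

0.5000


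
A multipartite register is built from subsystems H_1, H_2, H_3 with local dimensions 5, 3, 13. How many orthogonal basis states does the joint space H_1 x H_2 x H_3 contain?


dim(H_1 x H_2 x H_3) = 5 * 3 * 13
= 15 * 13
= 195

195


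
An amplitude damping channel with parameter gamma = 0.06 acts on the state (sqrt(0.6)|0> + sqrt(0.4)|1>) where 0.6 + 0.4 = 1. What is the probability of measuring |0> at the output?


For amplitude damping with parameter gamma on state sqrt(a)|0> + sqrt(b)|1>:
alpha^2 = 0.6, beta^2 = 0.4
P(|0>) = alpha^2 + gamma * beta^2
= 0.6 + 0.06 * 0.4
= 0.6 + 0.0240
= 0.6240

0.6240


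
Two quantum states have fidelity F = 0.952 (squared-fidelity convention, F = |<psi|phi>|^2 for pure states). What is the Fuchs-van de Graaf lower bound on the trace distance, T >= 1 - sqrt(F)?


Fuchs-van de Graaf (squared-fidelity convention): 1 - sqrt(F) <= T <= sqrt(1 - F).
Lower bound: T >= 1 - sqrt(F)
sqrt(F) = sqrt(0.952) = 0.9757
T >= 1 - 0.9757
T >= 0.0243

0.0243


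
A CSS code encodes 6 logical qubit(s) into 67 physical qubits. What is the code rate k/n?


Code rate R = k/n
= 6/67
= 0.0896

0.0896


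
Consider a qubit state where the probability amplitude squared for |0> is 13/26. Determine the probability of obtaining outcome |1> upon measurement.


|alpha|^2 = 13/26 = 0.5000
|beta|^2 = 1 - 13/26 = 13/26 = 0.5000
P(|1>) = |beta|^2 = 0.5000

0.5000


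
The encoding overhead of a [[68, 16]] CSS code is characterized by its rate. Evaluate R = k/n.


Code rate R = k/n
= 16/68
= 0.2353

0.2353


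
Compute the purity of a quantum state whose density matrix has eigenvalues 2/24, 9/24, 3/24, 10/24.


tr(rho^2) = sum of eigenvalues squared
= (2/24)^2 + (9/24)^2 + (3/24)^2 + (10/24)^2
= (4 + 81 + 9 + 100) / 576
= 194/576
= 0.3368

0.3368


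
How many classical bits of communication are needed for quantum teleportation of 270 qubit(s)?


Quantum teleportation requires 2 classical bits per qubit teleported.
270 qubit(s) -> 2 * 270 = 540 classical bits

540


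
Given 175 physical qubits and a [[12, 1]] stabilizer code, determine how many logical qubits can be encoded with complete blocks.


Each code block uses 12 physical qubits for 1 logical qubit(s).
Number of complete blocks = floor(175 / 12) = 14
Logical qubits = 14 * 1
= 14

14


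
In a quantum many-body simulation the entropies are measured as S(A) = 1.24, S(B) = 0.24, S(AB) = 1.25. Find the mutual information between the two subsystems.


I(A:B) = S(A) + S(B) - S(AB)
= 1.24 + 0.24 - 1.25
= 0.2300

0.2300


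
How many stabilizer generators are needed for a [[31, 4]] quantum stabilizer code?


For an [[n,k]] stabilizer code:
Number of stabilizer generators = n - k
= 31 - 4
= 27

27


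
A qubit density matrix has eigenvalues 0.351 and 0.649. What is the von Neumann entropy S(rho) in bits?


S = -p*log2(p) - (1-p)*log2(1-p)
p = 0.3510, 1-p = 0.6490
= -0.3510 * log2(0.3510) - 0.6490 * log2(0.6490)
= -(-0.5302) - (-0.4048)
= 0.9350

0.9350


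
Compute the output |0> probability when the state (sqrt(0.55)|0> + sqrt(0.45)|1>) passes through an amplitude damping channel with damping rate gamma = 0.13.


For amplitude damping with parameter gamma on state sqrt(a)|0> + sqrt(b)|1>:
alpha^2 = 0.55, beta^2 = 0.45
P(|0>) = alpha^2 + gamma * beta^2
= 0.55 + 0.13 * 0.45
= 0.55 + 0.0585
= 0.6085

0.6085


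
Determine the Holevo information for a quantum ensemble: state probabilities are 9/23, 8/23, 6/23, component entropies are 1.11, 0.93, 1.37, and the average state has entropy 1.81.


chi = S(rho) - sum_i p_i * S(rho_i)
Weighted entropy = 9/23 * 1.11 + 8/23 * 0.93 + 6/23 * 1.37
= 1.1152
chi = 1.81 - 1.1152
= 0.6948

0.6948


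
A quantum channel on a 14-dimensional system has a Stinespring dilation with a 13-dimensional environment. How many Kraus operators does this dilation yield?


Tracing out the environment in an orthonormal basis {|i>_E} gives Kraus operators K_i = <i|_E U |0>_E.
Number of Kraus operators = dim(H_env) = d_env
= 13

13


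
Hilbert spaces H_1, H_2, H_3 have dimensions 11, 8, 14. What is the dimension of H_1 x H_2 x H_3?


dim(H_1 x H_2 x H_3) = 11 * 8 * 14
= 88 * 14
= 1232

1232


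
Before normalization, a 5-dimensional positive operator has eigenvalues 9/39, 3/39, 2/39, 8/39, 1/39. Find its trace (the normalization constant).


tr(M) = sum of eigenvalues
= 9/39 + 3/39 + 2/39 + 8/39 + 1/39
= 23/39
= 0.5897

0.5897


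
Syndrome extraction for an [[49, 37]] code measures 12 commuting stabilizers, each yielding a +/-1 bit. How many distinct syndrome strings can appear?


Each stabilizer generator gives a binary (+1 or -1) measurement outcome.
With 12 independent generators:
Total syndromes = 2^12
= 4096

4096


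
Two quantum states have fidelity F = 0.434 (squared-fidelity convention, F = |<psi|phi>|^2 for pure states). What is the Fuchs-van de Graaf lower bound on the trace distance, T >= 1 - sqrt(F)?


Fuchs-van de Graaf (squared-fidelity convention): 1 - sqrt(F) <= T <= sqrt(1 - F).
Lower bound: T >= 1 - sqrt(F)
sqrt(F) = sqrt(0.434) = 0.6588
T >= 1 - 0.6588
T >= 0.3412

0.3412


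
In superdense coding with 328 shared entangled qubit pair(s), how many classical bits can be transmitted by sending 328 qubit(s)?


Superdense coding allows 2 classical bits per shared entangled pair.
328 pair(s) -> 2 * 328 = 656 classical bits

656


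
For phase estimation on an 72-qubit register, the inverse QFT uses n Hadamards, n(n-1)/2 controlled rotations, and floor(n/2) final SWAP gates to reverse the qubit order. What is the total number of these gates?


Hadamard gates: 72
Controlled rotations: n*(n-1)/2 = 72*71/2 = 2556
SWAP gates: floor(n/2) = floor(72/2) = 36
Total = 72 + 2556 + 36
= 2664

2664


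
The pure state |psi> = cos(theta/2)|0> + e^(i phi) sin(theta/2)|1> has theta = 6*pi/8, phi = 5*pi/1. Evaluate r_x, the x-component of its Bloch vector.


theta = 2.3562, phi = 15.7080
r_x = sin(theta)*cos(phi) = 0.7071 * -1.0000
r_x = -0.7071

-0.7071


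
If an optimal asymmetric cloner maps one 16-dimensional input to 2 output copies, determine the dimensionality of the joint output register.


Output space = H^(tensor 2) where dim(H) = 16
dim = 16^2
= 256

256


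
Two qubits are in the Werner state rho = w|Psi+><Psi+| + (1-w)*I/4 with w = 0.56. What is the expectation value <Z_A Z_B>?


|Psi+> = (|01> + |10>)/sqrt(2)
For the pure Bell state, <Z_A Z_B> = -1 (Bell-state Pauli correlator).
The maximally-mixed part I/4 has tr(I/4 * P tensor P) = 0 for any traceless Pauli P.
So <Z_A Z_B>_rho = w * (-1) + (1 - w) * 0
= 0.56 * (-1)
= -0.5600

-0.5600


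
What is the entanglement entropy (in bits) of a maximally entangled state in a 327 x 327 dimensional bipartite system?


For a maximally entangled state in d x d:
S = log2(d) = log2(327)
= 8.3531

8.3531


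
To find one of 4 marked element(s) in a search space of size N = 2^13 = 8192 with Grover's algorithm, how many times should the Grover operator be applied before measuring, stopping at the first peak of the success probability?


After j Grover iterations the success probability is P(j) = sin^2((2j+1)*theta), where sin(theta) = sqrt(k/N).
N = 2^13 = 8192, k = 4
sin(theta) = sqrt(k/N) = 0.02209708691
theta = arcsin(sqrt(k/N)) = 0.02209888557 rad
P(j) reaches its first maximum when (2j+1)*theta is as close as possible to pi/2, i.e. j = round(pi/(4*theta) - 1/2).
pi/(4*theta) - 1/2 = 35.0402
(For comparison, the common estimate pi/4 * sqrt(N/k) = 35.5431; the exact maximiser is used here.)
Optimal iterations = 35

35


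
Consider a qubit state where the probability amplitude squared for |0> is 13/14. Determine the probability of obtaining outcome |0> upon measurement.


|alpha|^2 = 13/14 = 0.9286
|beta|^2 = 1 - 13/14 = 1/14 = 0.0714
P(|0>) = |alpha|^2 = 0.9286

0.9286


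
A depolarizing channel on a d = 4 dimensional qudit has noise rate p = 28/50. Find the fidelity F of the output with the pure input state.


F = (1-p) + p/d
= (1 - 0.5600) + 0.5600/4
= 0.4400 + 0.1400
= 0.5800

0.5800


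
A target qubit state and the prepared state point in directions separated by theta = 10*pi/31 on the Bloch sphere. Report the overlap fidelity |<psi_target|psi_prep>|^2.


For states separated by angle theta on Bloch sphere:
F = cos^2(theta/2)
theta = 10*pi/31 = 1.0134
theta/2 = 0.5067
cos(theta/2) = 0.8743
F = 0.7645

0.7645


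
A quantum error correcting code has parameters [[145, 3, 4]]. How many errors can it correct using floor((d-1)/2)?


Code parameters: [[145, 3, 4]], distance d = 4.
Number of correctable errors = floor((d-1)/2)
= floor((4 - 1)/2)
= floor(3/2)
= 1

1


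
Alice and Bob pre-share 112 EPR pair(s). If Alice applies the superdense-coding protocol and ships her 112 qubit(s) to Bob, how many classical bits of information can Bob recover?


Superdense coding allows 2 classical bits per shared entangled pair.
112 pair(s) -> 2 * 112 = 224 classical bits

224


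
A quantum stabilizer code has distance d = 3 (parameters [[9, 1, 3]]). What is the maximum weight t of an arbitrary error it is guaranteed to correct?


Code parameters: [[9, 1, 3]], distance d = 3.
Number of correctable errors = floor((d-1)/2)
= floor((3 - 1)/2)
= floor(2/2)
= 1

1


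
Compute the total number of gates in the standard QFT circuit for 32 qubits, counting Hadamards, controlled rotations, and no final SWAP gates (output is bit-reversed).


Hadamard gates: 32
Controlled rotations: n*(n-1)/2 = 32*31/2 = 496
SWAP gates: 0 (omitted)
Total = 32 + 496
= 528

528


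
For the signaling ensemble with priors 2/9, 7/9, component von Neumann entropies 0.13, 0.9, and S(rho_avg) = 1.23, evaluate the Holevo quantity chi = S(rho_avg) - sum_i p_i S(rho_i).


chi = S(rho) - sum_i p_i * S(rho_i)
Weighted entropy = 2/9 * 0.13 + 7/9 * 0.9
= 0.7289
chi = 1.23 - 0.7289
= 0.5011

0.5011


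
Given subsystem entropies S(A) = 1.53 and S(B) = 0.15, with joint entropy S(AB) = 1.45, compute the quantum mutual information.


I(A:B) = S(A) + S(B) - S(AB)
= 1.53 + 0.15 - 1.45
= 0.2300

0.2300


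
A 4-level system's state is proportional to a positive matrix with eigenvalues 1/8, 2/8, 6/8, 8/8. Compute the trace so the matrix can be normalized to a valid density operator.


tr(M) = sum of eigenvalues
= 1/8 + 2/8 + 6/8 + 8/8
= 17/8
= 2.1250

2.1250


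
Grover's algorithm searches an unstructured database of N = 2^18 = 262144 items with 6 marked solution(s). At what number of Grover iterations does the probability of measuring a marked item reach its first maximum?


After j Grover iterations the success probability is P(j) = sin^2((2j+1)*theta), where sin(theta) = sqrt(k/N).
N = 2^18 = 262144, k = 6
sin(theta) = sqrt(k/N) = 0.004784159654
theta = arcsin(sqrt(k/N)) = 0.004784177904 rad
P(j) reaches its first maximum when (2j+1)*theta is as close as possible to pi/2, i.e. j = round(pi/(4*theta) - 1/2).
pi/(4*theta) - 1/2 = 163.6658
(For comparison, the common estimate pi/4 * sqrt(N/k) = 164.1664; the exact maximiser is used here.)
Optimal iterations = 164

164


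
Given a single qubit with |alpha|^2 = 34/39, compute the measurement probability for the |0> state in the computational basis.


|alpha|^2 = 34/39 = 0.8718
|beta|^2 = 1 - 34/39 = 5/39 = 0.1282
P(|0>) = |alpha|^2 = 0.8718

0.8718


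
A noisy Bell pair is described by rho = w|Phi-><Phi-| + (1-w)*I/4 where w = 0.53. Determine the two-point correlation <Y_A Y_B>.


|Phi-> = (|00> - |11>)/sqrt(2)
For the pure Bell state, <Y_A Y_B> = +1 (Bell-state Pauli correlator).
The maximally-mixed part I/4 has tr(I/4 * P tensor P) = 0 for any traceless Pauli P.
So <Y_A Y_B>_rho = w * (+1) + (1 - w) * 0
= 0.53 * (+1)
= 0.5300

0.5300


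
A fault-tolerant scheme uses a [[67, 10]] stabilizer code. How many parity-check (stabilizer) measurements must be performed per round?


For an [[n,k]] stabilizer code:
Number of stabilizer generators = n - k
= 67 - 10
= 57

57


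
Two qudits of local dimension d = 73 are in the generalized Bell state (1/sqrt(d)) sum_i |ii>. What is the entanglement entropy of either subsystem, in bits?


For a maximally entangled state in d x d:
S = log2(d) = log2(73)
= 6.1898

6.1898


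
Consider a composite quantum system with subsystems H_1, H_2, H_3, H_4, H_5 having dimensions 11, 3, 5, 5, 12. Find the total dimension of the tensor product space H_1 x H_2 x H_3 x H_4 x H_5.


dim(H_1 x H_2 x H_3 x H_4 x H_5) = 11 * 3 * 5 * 5 * 12
= 33 * 5 * 5 * 12
= 165 * 5 * 12
= 825 * 12
= 9900

9900


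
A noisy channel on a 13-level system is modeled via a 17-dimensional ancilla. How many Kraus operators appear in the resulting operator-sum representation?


Tracing out the environment in an orthonormal basis {|i>_E} gives Kraus operators K_i = <i|_E U |0>_E.
Number of Kraus operators = dim(H_env) = d_env
= 17

17


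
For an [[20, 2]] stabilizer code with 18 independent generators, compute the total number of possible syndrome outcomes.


Each stabilizer generator gives a binary (+1 or -1) measurement outcome.
With 18 independent generators:
Total syndromes = 2^18
= 262144

262144


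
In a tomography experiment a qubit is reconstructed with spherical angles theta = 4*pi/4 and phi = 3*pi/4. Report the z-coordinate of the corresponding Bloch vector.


theta = 3.1416, phi = 2.3562
r_z = cos(theta) = -1.0000

-1.0000


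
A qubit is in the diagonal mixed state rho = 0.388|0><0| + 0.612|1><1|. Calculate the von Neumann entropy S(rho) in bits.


S = -p*log2(p) - (1-p)*log2(1-p)
p = 0.3880, 1-p = 0.6120
= -0.3880 * log2(0.3880) - 0.6120 * log2(0.6120)
= -(-0.5300) - (-0.4335)
= 0.9635

0.9635


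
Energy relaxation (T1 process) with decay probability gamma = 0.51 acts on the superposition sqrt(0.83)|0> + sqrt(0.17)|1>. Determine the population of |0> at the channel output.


For amplitude damping with parameter gamma on state sqrt(a)|0> + sqrt(b)|1>:
alpha^2 = 0.83, beta^2 = 0.17
P(|0>) = alpha^2 + gamma * beta^2
= 0.83 + 0.51 * 0.17
= 0.83 + 0.0867
= 0.9167

0.9167


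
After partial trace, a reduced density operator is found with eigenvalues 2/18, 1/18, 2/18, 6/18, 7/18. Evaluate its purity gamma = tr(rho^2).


tr(rho^2) = sum of eigenvalues squared
= (2/18)^2 + (1/18)^2 + (2/18)^2 + (6/18)^2 + (7/18)^2
= (4 + 1 + 4 + 36 + 49) / 324
= 94/324
= 0.2901

0.2901


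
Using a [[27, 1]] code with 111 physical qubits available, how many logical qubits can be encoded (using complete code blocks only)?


Each code block uses 27 physical qubits for 1 logical qubit(s).
Number of complete blocks = floor(111 / 27) = 4
Logical qubits = 4 * 1
= 4

4


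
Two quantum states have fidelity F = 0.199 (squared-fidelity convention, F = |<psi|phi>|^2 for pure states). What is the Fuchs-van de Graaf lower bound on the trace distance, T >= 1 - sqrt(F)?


Fuchs-van de Graaf (squared-fidelity convention): 1 - sqrt(F) <= T <= sqrt(1 - F).
Lower bound: T >= 1 - sqrt(F)
sqrt(F) = sqrt(0.199) = 0.4461
T >= 1 - 0.4461
T >= 0.5539

0.5539


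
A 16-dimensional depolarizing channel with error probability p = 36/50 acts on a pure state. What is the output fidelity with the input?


F = (1-p) + p/d
= (1 - 0.7200) + 0.7200/16
= 0.2800 + 0.0450
= 0.3250

0.3250


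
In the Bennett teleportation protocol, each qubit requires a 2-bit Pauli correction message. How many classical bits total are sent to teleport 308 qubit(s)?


Quantum teleportation requires 2 classical bits per qubit teleported.
308 qubit(s) -> 2 * 308 = 616 classical bits

616


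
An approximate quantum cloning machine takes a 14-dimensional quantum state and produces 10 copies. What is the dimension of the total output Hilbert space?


Output space = H^(tensor 10) where dim(H) = 14
dim = 14^10
= 196 (after 2 factors)
= 2744 (after 3 factors)
= 38416 (after 4 factors)
= 537824 (after 5 factors)
= 7529536 (after 6 factors)
= 105413504 (after 7 factors)
= 1475789056 (after 8 factors)
= 20661046784 (after 9 factors)
= 289254654976 (after 10 factors)
= 289254654976

289254654976


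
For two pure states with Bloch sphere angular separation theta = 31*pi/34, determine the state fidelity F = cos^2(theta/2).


For states separated by angle theta on Bloch sphere:
F = cos^2(theta/2)
theta = 31*pi/34 = 2.8644
theta/2 = 1.4322
cos(theta/2) = 0.1382
F = 0.0191

0.0191


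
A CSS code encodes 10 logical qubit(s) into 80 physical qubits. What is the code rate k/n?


Code rate R = k/n
= 10/80
= 0.1250

0.1250


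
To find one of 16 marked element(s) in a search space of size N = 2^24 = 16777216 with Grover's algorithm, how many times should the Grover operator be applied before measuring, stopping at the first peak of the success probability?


After j Grover iterations the success probability is P(j) = sin^2((2j+1)*theta), where sin(theta) = sqrt(k/N).
N = 2^24 = 16777216, k = 16
sin(theta) = sqrt(k/N) = 0.0009765625
theta = arcsin(sqrt(k/N)) = 0.0009765626552 rad
P(j) reaches its first maximum when (2j+1)*theta is as close as possible to pi/2, i.e. j = round(pi/(4*theta) - 1/2).
pi/(4*theta) - 1/2 = 803.7476
(For comparison, the common estimate pi/4 * sqrt(N/k) = 804.2477; the exact maximiser is used here.)
Optimal iterations = 804

804


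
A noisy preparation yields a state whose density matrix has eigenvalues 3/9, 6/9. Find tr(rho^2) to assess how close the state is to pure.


tr(rho^2) = sum of eigenvalues squared
= (3/9)^2 + (6/9)^2
= (9 + 36) / 81
= 45/81
= 0.5556

0.5556


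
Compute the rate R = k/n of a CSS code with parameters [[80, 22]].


Code rate R = k/n
= 22/80
= 0.2750

0.2750


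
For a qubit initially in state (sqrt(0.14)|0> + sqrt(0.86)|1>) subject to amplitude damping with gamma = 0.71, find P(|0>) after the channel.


For amplitude damping with parameter gamma on state sqrt(a)|0> + sqrt(b)|1>:
alpha^2 = 0.14, beta^2 = 0.86
P(|0>) = alpha^2 + gamma * beta^2
= 0.14 + 0.71 * 0.86
= 0.14 + 0.6106
= 0.7506

0.7506


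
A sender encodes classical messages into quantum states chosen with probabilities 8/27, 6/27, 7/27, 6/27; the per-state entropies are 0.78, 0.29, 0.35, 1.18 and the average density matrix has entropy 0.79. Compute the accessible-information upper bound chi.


chi = S(rho) - sum_i p_i * S(rho_i)
Weighted entropy = 8/27 * 0.78 + 6/27 * 0.29 + 7/27 * 0.35 + 6/27 * 1.18
= 0.6485
chi = 0.79 - 0.6485
= 0.1415

0.1415


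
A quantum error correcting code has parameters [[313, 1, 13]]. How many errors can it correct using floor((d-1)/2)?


Code parameters: [[313, 1, 13]], distance d = 13.
Number of correctable errors = floor((d-1)/2)
= floor((13 - 1)/2)
= floor(12/2)
= 6

6


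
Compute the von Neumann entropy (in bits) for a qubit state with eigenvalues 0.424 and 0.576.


S = -p*log2(p) - (1-p)*log2(1-p)
p = 0.4240, 1-p = 0.5760
= -0.4240 * log2(0.4240) - 0.5760 * log2(0.5760)
= -(-0.5249) - (-0.4584)
= 0.9833

0.9833


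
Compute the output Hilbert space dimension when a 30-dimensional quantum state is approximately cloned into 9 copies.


Output space = H^(tensor 9) where dim(H) = 30
dim = 30^9
= 900 (after 2 factors)
= 27000 (after 3 factors)
= 810000 (after 4 factors)
= 24300000 (after 5 factors)
= 729000000 (after 6 factors)
= 21870000000 (after 7 factors)
= 656100000000 (after 8 factors)
= 19683000000000 (after 9 factors)
= 19683000000000

19683000000000


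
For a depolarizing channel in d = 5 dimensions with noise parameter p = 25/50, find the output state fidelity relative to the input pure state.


F = (1-p) + p/d
= (1 - 0.5000) + 0.5000/5
= 0.5000 + 0.1000
= 0.6000

0.6000


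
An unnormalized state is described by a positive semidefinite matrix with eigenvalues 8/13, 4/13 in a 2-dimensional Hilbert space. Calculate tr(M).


tr(M) = sum of eigenvalues
= 8/13 + 4/13
= 12/13
= 0.9231

0.9231


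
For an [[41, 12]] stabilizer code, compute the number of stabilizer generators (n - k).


For an [[n,k]] stabilizer code:
Number of stabilizer generators = n - k
= 41 - 12
= 29

29


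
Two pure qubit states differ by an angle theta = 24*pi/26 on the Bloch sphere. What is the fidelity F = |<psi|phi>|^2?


For states separated by angle theta on Bloch sphere:
F = cos^2(theta/2)
theta = 24*pi/26 = 2.8999
theta/2 = 1.4500
cos(theta/2) = 0.1205
F = 0.0145

0.0145


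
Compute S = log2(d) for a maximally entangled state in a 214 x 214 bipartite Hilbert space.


For a maximally entangled state in d x d:
S = log2(d) = log2(214)
= 7.7415

7.7415


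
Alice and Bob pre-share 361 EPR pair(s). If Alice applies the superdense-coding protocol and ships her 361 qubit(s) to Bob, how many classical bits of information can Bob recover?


Superdense coding allows 2 classical bits per shared entangled pair.
361 pair(s) -> 2 * 361 = 722 classical bits

722


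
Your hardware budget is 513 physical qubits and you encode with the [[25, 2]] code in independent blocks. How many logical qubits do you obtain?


Each code block uses 25 physical qubits for 2 logical qubit(s).
Number of complete blocks = floor(513 / 25) = 20
Logical qubits = 20 * 2
= 40

40


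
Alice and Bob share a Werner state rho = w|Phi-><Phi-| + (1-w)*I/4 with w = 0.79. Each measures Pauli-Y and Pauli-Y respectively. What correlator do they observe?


|Phi-> = (|00> - |11>)/sqrt(2)
For the pure Bell state, <Y_A Y_B> = +1 (Bell-state Pauli correlator).
The maximally-mixed part I/4 has tr(I/4 * P tensor P) = 0 for any traceless Pauli P.
So <Y_A Y_B>_rho = w * (+1) + (1 - w) * 0
= 0.79 * (+1)
= 0.7900

0.7900


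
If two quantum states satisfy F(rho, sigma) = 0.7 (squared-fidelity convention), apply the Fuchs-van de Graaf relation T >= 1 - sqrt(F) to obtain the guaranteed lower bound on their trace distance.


Fuchs-van de Graaf (squared-fidelity convention): 1 - sqrt(F) <= T <= sqrt(1 - F).
Lower bound: T >= 1 - sqrt(F)
sqrt(F) = sqrt(0.7) = 0.8367
T >= 1 - 0.8367
T >= 0.1633

0.1633


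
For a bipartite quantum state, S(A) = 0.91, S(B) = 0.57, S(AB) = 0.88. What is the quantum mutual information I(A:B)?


I(A:B) = S(A) + S(B) - S(AB)
= 0.91 + 0.57 - 0.88
= 0.6000

0.6000


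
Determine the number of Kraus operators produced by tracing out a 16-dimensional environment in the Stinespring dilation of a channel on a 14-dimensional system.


Tracing out the environment in an orthonormal basis {|i>_E} gives Kraus operators K_i = <i|_E U |0>_E.
Number of Kraus operators = dim(H_env) = d_env
= 16

16


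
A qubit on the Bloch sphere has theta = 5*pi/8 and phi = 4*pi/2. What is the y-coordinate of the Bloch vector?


theta = 1.9635, phi = 6.2832
r_y = sin(theta)*sin(phi) = 0.9239 * 0.0000
r_y = 0.0000

0.0000


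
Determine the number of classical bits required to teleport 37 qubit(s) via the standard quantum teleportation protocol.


Quantum teleportation requires 2 classical bits per qubit teleported.
37 qubit(s) -> 2 * 37 = 74 classical bits

74


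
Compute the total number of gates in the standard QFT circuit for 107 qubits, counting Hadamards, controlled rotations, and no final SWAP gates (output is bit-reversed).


Hadamard gates: 107
Controlled rotations: n*(n-1)/2 = 107*106/2 = 5671
SWAP gates: 0 (omitted)
Total = 107 + 5671
= 5778

5778


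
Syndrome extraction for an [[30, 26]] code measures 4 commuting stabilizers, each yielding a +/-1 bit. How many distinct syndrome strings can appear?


Each stabilizer generator gives a binary (+1 or -1) measurement outcome.
With 4 independent generators:
Total syndromes = 2^4
= 16

16


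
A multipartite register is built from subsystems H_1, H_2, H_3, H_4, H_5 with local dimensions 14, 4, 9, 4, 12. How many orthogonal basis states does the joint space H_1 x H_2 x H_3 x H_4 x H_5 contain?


dim(H_1 x H_2 x H_3 x H_4 x H_5) = 14 * 4 * 9 * 4 * 12
= 56 * 9 * 4 * 12
= 504 * 4 * 12
= 2016 * 12
= 24192

24192


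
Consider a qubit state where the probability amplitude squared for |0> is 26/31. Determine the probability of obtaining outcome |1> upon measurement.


|alpha|^2 = 26/31 = 0.8387
|beta|^2 = 1 - 26/31 = 5/31 = 0.1613
P(|1>) = |beta|^2 = 0.1613

0.1613


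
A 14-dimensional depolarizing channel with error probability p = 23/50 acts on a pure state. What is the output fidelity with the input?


F = (1-p) + p/d
= (1 - 0.4600) + 0.4600/14
= 0.5400 + 0.0329
= 0.5729

0.5729


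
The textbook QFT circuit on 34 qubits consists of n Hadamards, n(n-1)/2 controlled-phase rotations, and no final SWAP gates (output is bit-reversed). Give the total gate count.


Hadamard gates: 34
Controlled rotations: n*(n-1)/2 = 34*33/2 = 561
SWAP gates: 0 (omitted)
Total = 34 + 561
= 595

595


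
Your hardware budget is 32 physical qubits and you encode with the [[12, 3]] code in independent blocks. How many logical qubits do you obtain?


Each code block uses 12 physical qubits for 3 logical qubit(s).
Number of complete blocks = floor(32 / 12) = 2
Logical qubits = 2 * 3
= 6

6


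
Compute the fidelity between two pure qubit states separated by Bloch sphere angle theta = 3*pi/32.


For states separated by angle theta on Bloch sphere:
F = cos^2(theta/2)
theta = 3*pi/32 = 0.2945
theta/2 = 0.1473
cos(theta/2) = 0.9892
F = 0.9785

0.9785


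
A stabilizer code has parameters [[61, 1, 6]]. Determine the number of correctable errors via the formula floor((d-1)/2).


Code parameters: [[61, 1, 6]], distance d = 6.
Number of correctable errors = floor((d-1)/2)
= floor((6 - 1)/2)
= floor(5/2)
= 2

2


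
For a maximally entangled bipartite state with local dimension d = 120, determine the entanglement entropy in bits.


For a maximally entangled state in d x d:
S = log2(d) = log2(120)
= 6.9069

6.9069


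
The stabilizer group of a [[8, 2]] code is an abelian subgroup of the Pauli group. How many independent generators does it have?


For an [[n,k]] stabilizer code:
Number of stabilizer generators = n - k
= 8 - 2
= 6

6


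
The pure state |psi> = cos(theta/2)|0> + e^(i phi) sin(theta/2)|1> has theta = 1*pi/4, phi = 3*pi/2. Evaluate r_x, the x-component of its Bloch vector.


theta = 0.7854, phi = 4.7124
r_x = sin(theta)*cos(phi) = 0.7071 * 0.0000
r_x = 0.0000

0.0000


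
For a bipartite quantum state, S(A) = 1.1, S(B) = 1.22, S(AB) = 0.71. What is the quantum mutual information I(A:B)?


I(A:B) = S(A) + S(B) - S(AB)
= 1.1 + 1.22 - 0.71
= 1.6100

1.6100


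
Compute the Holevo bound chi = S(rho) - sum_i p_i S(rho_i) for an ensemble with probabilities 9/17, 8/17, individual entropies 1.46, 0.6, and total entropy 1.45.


chi = S(rho) - sum_i p_i * S(rho_i)
Weighted entropy = 9/17 * 1.46 + 8/17 * 0.6
= 1.0553
chi = 1.45 - 1.0553
= 0.3947

0.3947


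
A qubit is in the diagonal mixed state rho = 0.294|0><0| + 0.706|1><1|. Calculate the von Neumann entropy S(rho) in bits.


S = -p*log2(p) - (1-p)*log2(1-p)
p = 0.2940, 1-p = 0.7060
= -0.2940 * log2(0.2940) - 0.7060 * log2(0.7060)
= -(-0.5192) - (-0.3546)
= 0.8738

0.8738


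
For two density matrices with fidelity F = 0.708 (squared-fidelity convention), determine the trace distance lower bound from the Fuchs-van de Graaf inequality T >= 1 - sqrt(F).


Fuchs-van de Graaf (squared-fidelity convention): 1 - sqrt(F) <= T <= sqrt(1 - F).
Lower bound: T >= 1 - sqrt(F)
sqrt(F) = sqrt(0.708) = 0.8414
T >= 1 - 0.8414
T >= 0.1586

0.1586


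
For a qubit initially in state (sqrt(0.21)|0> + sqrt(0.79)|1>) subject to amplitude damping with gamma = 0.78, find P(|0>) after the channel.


For amplitude damping with parameter gamma on state sqrt(a)|0> + sqrt(b)|1>:
alpha^2 = 0.21, beta^2 = 0.79
P(|0>) = alpha^2 + gamma * beta^2
= 0.21 + 0.78 * 0.79
= 0.21 + 0.6162
= 0.8262

0.8262


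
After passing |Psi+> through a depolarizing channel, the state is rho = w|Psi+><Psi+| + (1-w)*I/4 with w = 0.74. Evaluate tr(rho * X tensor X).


|Psi+> = (|01> + |10>)/sqrt(2)
For the pure Bell state, <X_A X_B> = +1 (Bell-state Pauli correlator).
The maximally-mixed part I/4 has tr(I/4 * P tensor P) = 0 for any traceless Pauli P.
So <X_A X_B>_rho = w * (+1) + (1 - w) * 0
= 0.74 * (+1)
= 0.7400

0.7400


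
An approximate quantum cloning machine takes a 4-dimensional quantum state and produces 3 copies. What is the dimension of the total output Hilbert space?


Output space = H^(tensor 3) where dim(H) = 4
dim = 4^3
= 16 (after 2 factors)
= 64 (after 3 factors)
= 64

64


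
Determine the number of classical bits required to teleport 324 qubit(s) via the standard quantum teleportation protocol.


Quantum teleportation requires 2 classical bits per qubit teleported.
324 qubit(s) -> 2 * 324 = 648 classical bits

648


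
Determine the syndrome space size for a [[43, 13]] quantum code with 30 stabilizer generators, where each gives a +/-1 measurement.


Each stabilizer generator gives a binary (+1 or -1) measurement outcome.
With 30 independent generators:
Total syndromes = 2^30
= 1073741824

1073741824


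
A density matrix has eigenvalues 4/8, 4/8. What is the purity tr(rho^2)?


tr(rho^2) = sum of eigenvalues squared
= (4/8)^2 + (4/8)^2
= (16 + 16) / 64
= 32/64
= 0.5000

0.5000
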